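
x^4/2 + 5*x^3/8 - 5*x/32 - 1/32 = (x/2 + 1/4)*(x - 1/2)*(x + 1/4)*(x + 1)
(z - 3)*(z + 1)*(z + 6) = z^3 + 4*z^2 - 15*z - 18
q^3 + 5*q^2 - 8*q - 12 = (q - 2)*(q + 1)*(q + 6)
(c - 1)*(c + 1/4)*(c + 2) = c^3 + 5*c^2/4 - 7*c/4 - 1/2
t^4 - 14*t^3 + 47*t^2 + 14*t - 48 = (t - 8)*(t - 6)*(t - 1)*(t + 1)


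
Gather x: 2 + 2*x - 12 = 2*x - 10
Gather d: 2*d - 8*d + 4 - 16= -6*d - 12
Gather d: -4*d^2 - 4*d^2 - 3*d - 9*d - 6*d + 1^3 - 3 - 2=-8*d^2 - 18*d - 4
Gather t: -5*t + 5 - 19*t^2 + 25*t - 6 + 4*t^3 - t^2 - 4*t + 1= 4*t^3 - 20*t^2 + 16*t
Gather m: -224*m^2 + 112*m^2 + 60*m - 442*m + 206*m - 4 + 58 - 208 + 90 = -112*m^2 - 176*m - 64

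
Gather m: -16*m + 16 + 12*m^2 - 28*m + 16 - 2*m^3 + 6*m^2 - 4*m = -2*m^3 + 18*m^2 - 48*m + 32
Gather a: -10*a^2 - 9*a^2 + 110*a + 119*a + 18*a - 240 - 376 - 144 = -19*a^2 + 247*a - 760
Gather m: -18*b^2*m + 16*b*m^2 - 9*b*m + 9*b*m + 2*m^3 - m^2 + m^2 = -18*b^2*m + 16*b*m^2 + 2*m^3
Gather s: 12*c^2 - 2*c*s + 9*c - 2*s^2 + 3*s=12*c^2 + 9*c - 2*s^2 + s*(3 - 2*c)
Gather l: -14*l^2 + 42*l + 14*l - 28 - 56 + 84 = -14*l^2 + 56*l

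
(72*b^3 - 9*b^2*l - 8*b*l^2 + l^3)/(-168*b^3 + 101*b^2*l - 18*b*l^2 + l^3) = (-3*b - l)/(7*b - l)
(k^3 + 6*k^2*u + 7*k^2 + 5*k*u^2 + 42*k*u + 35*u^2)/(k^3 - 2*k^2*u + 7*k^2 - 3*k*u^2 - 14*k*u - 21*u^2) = (-k - 5*u)/(-k + 3*u)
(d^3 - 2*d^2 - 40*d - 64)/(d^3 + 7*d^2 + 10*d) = (d^2 - 4*d - 32)/(d*(d + 5))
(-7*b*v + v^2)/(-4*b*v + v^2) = (7*b - v)/(4*b - v)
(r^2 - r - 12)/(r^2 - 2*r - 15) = (r - 4)/(r - 5)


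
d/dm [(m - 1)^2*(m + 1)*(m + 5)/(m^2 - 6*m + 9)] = 2*(m^4 - 4*m^3 - 18*m^2 + 20*m + 1)/(m^3 - 9*m^2 + 27*m - 27)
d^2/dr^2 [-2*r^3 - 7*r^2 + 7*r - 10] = -12*r - 14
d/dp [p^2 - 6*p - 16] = 2*p - 6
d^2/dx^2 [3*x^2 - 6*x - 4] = 6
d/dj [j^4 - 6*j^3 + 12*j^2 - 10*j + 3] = 4*j^3 - 18*j^2 + 24*j - 10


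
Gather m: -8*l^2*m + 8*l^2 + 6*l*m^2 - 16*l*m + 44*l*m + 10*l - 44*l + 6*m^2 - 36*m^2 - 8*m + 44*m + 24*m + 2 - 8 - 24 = 8*l^2 - 34*l + m^2*(6*l - 30) + m*(-8*l^2 + 28*l + 60) - 30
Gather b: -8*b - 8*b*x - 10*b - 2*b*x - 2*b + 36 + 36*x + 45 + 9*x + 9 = b*(-10*x - 20) + 45*x + 90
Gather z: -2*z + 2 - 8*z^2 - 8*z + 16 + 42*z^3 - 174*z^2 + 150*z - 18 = 42*z^3 - 182*z^2 + 140*z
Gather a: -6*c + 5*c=-c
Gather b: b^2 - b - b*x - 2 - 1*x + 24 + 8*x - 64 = b^2 + b*(-x - 1) + 7*x - 42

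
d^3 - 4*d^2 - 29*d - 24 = (d - 8)*(d + 1)*(d + 3)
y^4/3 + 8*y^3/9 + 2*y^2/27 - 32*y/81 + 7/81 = (y/3 + 1/3)*(y - 1/3)^2*(y + 7/3)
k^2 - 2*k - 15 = (k - 5)*(k + 3)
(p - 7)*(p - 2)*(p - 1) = p^3 - 10*p^2 + 23*p - 14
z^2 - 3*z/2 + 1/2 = (z - 1)*(z - 1/2)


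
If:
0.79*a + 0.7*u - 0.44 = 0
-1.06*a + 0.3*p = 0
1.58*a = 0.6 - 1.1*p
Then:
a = 0.11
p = 0.39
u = 0.50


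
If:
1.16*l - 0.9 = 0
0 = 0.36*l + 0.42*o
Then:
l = 0.78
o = -0.67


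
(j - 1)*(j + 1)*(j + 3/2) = j^3 + 3*j^2/2 - j - 3/2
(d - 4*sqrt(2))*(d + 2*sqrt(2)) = d^2 - 2*sqrt(2)*d - 16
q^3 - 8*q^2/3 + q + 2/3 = (q - 2)*(q - 1)*(q + 1/3)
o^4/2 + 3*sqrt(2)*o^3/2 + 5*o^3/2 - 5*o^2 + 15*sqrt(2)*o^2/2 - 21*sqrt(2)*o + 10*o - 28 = (o/2 + sqrt(2))*(o - 2)*(o + 7)*(o + sqrt(2))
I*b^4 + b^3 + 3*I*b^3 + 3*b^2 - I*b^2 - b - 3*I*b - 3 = (b - 1)*(b + 3)*(b - I)*(I*b + I)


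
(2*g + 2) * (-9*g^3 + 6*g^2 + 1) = -18*g^4 - 6*g^3 + 12*g^2 + 2*g + 2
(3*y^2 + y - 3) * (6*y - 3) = 18*y^3 - 3*y^2 - 21*y + 9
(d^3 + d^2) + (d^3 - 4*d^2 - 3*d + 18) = 2*d^3 - 3*d^2 - 3*d + 18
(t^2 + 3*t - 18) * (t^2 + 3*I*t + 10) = t^4 + 3*t^3 + 3*I*t^3 - 8*t^2 + 9*I*t^2 + 30*t - 54*I*t - 180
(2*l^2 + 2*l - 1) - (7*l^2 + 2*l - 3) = 2 - 5*l^2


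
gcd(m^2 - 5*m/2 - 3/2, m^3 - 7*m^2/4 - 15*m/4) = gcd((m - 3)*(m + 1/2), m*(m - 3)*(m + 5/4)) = m - 3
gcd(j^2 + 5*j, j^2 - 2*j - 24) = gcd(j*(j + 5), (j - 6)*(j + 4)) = 1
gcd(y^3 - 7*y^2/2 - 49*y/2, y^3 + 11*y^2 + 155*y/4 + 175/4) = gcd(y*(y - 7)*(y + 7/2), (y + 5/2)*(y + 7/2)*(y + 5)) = y + 7/2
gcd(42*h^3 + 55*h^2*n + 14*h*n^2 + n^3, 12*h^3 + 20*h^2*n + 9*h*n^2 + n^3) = 6*h^2 + 7*h*n + n^2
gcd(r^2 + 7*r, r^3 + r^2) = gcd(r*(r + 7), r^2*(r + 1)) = r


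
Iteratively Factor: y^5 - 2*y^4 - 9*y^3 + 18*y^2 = (y + 3)*(y^4 - 5*y^3 + 6*y^2) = y*(y + 3)*(y^3 - 5*y^2 + 6*y) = y^2*(y + 3)*(y^2 - 5*y + 6) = y^2*(y - 2)*(y + 3)*(y - 3)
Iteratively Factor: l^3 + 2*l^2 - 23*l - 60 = (l + 4)*(l^2 - 2*l - 15) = (l - 5)*(l + 4)*(l + 3)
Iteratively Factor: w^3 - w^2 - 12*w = (w - 4)*(w^2 + 3*w) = w*(w - 4)*(w + 3)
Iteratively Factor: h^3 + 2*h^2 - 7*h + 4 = (h + 4)*(h^2 - 2*h + 1) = (h - 1)*(h + 4)*(h - 1)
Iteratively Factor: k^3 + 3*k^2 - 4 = (k + 2)*(k^2 + k - 2) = (k - 1)*(k + 2)*(k + 2)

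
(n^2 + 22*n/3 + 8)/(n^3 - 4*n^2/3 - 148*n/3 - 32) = (3*n + 4)/(3*n^2 - 22*n - 16)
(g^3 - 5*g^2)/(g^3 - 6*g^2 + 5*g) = g/(g - 1)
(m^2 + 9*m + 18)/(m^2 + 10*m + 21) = (m + 6)/(m + 7)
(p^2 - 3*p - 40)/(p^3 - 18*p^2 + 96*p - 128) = (p + 5)/(p^2 - 10*p + 16)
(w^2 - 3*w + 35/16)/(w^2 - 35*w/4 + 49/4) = (w - 5/4)/(w - 7)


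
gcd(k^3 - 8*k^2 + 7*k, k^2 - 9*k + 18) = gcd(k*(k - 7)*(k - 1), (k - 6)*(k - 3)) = 1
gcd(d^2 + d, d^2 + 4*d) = d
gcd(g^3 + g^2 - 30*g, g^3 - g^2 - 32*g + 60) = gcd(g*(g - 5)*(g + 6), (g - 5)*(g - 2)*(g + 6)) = g^2 + g - 30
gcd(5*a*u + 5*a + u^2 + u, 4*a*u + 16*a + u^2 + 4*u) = 1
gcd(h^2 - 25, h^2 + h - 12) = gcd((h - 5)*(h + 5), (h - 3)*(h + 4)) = 1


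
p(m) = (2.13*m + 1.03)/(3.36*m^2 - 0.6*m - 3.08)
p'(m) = (0.6 - 6.72*m)*(2.13*m + 1.03)/(3.36*m^2 - 0.6*m - 3.08)^2 + 2.13/(3.36*m^2 - 0.6*m - 3.08)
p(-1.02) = -1.11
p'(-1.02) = -5.99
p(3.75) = 0.22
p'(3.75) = -0.08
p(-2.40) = -0.23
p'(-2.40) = -0.10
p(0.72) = -1.45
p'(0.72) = -4.67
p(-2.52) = -0.22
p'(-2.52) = -0.09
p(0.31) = -0.57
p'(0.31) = -1.01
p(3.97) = 0.20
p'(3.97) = -0.06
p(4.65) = 0.16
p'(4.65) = -0.04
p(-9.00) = -0.07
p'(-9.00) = -0.01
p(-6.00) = -0.10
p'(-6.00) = -0.02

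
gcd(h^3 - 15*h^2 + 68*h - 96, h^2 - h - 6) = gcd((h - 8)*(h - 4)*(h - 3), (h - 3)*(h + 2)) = h - 3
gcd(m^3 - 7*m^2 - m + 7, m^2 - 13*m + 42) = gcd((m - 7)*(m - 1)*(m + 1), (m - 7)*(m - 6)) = m - 7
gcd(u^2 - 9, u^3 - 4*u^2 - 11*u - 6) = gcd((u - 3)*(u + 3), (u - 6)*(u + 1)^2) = 1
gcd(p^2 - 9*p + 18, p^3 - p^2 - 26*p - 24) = p - 6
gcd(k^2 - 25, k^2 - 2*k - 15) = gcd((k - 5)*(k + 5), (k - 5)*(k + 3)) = k - 5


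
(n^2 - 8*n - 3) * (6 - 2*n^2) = -2*n^4 + 16*n^3 + 12*n^2 - 48*n - 18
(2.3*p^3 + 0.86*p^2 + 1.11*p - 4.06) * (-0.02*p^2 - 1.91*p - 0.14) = -0.046*p^5 - 4.4102*p^4 - 1.9868*p^3 - 2.1593*p^2 + 7.5992*p + 0.5684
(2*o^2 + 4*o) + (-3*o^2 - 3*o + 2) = -o^2 + o + 2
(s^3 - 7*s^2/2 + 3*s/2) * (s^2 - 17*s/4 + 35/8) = s^5 - 31*s^4/4 + 83*s^3/4 - 347*s^2/16 + 105*s/16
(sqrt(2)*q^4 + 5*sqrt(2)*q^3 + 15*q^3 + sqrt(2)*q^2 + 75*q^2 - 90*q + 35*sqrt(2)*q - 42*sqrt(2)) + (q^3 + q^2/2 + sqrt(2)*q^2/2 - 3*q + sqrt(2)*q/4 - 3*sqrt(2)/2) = sqrt(2)*q^4 + 5*sqrt(2)*q^3 + 16*q^3 + 3*sqrt(2)*q^2/2 + 151*q^2/2 - 93*q + 141*sqrt(2)*q/4 - 87*sqrt(2)/2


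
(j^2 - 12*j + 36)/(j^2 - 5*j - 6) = (j - 6)/(j + 1)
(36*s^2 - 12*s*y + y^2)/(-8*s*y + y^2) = (-36*s^2 + 12*s*y - y^2)/(y*(8*s - y))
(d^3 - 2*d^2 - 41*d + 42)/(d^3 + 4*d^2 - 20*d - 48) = (d^2 - 8*d + 7)/(d^2 - 2*d - 8)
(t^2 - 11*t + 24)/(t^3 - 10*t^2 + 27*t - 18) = (t - 8)/(t^2 - 7*t + 6)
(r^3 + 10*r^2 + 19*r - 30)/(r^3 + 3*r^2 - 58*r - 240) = (r - 1)/(r - 8)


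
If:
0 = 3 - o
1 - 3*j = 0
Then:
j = 1/3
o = 3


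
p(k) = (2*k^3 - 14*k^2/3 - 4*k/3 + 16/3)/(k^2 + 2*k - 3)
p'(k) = (-2*k - 2)*(2*k^3 - 14*k^2/3 - 4*k/3 + 16/3)/(k^2 + 2*k - 3)^2 + (6*k^2 - 28*k/3 - 4/3)/(k^2 + 2*k - 3)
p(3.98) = 2.51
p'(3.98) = 1.52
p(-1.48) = 2.49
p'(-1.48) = -7.43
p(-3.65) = -49.37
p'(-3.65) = -49.30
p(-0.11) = -1.69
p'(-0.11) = -0.86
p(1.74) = -0.17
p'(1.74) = 0.43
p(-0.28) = -1.52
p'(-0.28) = -1.13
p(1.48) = -0.18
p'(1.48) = -0.53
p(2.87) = 0.94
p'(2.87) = 1.28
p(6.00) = 5.81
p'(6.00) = 1.72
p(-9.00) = -30.31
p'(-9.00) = 1.39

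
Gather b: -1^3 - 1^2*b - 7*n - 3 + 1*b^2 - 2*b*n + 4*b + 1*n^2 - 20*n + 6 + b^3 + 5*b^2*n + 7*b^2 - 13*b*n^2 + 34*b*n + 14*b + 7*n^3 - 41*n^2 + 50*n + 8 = b^3 + b^2*(5*n + 8) + b*(-13*n^2 + 32*n + 17) + 7*n^3 - 40*n^2 + 23*n + 10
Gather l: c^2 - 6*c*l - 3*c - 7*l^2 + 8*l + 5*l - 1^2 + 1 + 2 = c^2 - 3*c - 7*l^2 + l*(13 - 6*c) + 2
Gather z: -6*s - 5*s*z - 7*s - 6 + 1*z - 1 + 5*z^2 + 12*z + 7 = -13*s + 5*z^2 + z*(13 - 5*s)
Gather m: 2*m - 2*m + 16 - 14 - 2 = 0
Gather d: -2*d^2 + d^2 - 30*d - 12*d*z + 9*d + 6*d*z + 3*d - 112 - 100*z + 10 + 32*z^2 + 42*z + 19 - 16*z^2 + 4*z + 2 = -d^2 + d*(-6*z - 18) + 16*z^2 - 54*z - 81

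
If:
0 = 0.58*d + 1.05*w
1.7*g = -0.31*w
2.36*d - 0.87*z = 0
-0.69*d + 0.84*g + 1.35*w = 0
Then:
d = 0.00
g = 0.00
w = 0.00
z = 0.00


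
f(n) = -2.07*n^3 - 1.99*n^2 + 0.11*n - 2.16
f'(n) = -6.21*n^2 - 3.98*n + 0.11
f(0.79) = -4.34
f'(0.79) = -6.91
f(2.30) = -37.62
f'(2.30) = -41.89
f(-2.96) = 33.76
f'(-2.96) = -42.52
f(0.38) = -2.52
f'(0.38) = -2.30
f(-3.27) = 48.58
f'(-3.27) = -53.28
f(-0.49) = -2.45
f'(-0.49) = 0.57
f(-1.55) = 0.60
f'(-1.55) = -8.64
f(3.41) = -107.00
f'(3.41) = -85.67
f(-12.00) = 3286.92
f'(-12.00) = -846.37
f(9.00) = -1671.39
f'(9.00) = -538.72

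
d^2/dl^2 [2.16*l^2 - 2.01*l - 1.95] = 4.32000000000000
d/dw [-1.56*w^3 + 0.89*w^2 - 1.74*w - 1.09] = -4.68*w^2 + 1.78*w - 1.74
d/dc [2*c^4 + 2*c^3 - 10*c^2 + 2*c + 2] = 8*c^3 + 6*c^2 - 20*c + 2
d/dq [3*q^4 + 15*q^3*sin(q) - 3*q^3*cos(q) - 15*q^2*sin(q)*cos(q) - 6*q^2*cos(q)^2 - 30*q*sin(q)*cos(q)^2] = 3*q^3*sin(q) + 15*q^3*cos(q) + 12*q^3 + 45*q^2*sin(q) + 6*q^2*sin(2*q) - 9*q^2*cos(q) - 15*q^2*cos(2*q) - 15*q*sin(2*q) - 15*q*cos(q)/2 - 6*q*cos(2*q) - 45*q*cos(3*q)/2 - 6*q - 15*sin(q)/2 - 15*sin(3*q)/2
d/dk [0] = 0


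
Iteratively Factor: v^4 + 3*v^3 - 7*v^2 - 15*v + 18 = (v - 1)*(v^3 + 4*v^2 - 3*v - 18) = (v - 2)*(v - 1)*(v^2 + 6*v + 9) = (v - 2)*(v - 1)*(v + 3)*(v + 3)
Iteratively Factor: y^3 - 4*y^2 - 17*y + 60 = (y - 5)*(y^2 + y - 12) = (y - 5)*(y - 3)*(y + 4)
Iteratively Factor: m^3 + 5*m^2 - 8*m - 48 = (m - 3)*(m^2 + 8*m + 16) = (m - 3)*(m + 4)*(m + 4)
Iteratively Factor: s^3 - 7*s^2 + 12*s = (s - 4)*(s^2 - 3*s) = (s - 4)*(s - 3)*(s)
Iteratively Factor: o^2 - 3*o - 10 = (o + 2)*(o - 5)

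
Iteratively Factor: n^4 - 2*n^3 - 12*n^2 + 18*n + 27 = (n - 3)*(n^3 + n^2 - 9*n - 9) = (n - 3)^2*(n^2 + 4*n + 3) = (n - 3)^2*(n + 1)*(n + 3)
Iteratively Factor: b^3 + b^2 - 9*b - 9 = (b + 1)*(b^2 - 9) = (b - 3)*(b + 1)*(b + 3)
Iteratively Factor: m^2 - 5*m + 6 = (m - 2)*(m - 3)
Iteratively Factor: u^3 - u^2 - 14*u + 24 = (u + 4)*(u^2 - 5*u + 6) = (u - 2)*(u + 4)*(u - 3)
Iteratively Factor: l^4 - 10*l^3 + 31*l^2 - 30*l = (l - 5)*(l^3 - 5*l^2 + 6*l) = (l - 5)*(l - 2)*(l^2 - 3*l) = (l - 5)*(l - 3)*(l - 2)*(l)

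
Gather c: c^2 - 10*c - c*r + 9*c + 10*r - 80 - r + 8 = c^2 + c*(-r - 1) + 9*r - 72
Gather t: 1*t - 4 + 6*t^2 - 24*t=6*t^2 - 23*t - 4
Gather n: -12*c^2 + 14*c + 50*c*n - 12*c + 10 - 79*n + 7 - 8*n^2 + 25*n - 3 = -12*c^2 + 2*c - 8*n^2 + n*(50*c - 54) + 14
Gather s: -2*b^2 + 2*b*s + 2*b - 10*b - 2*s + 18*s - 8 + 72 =-2*b^2 - 8*b + s*(2*b + 16) + 64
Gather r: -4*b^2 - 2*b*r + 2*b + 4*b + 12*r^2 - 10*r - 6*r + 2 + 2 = -4*b^2 + 6*b + 12*r^2 + r*(-2*b - 16) + 4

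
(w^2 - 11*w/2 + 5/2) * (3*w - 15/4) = 3*w^3 - 81*w^2/4 + 225*w/8 - 75/8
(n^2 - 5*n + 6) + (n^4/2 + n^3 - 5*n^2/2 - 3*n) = n^4/2 + n^3 - 3*n^2/2 - 8*n + 6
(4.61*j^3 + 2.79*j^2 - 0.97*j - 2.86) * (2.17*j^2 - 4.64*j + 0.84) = 10.0037*j^5 - 15.3361*j^4 - 11.1781*j^3 + 0.6382*j^2 + 12.4556*j - 2.4024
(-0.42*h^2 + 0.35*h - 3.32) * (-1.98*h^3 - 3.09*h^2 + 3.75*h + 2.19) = 0.8316*h^5 + 0.6048*h^4 + 3.9171*h^3 + 10.6515*h^2 - 11.6835*h - 7.2708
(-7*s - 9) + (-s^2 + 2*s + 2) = -s^2 - 5*s - 7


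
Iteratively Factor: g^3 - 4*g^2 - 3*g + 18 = (g - 3)*(g^2 - g - 6) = (g - 3)^2*(g + 2)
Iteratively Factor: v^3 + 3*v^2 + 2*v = (v)*(v^2 + 3*v + 2) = v*(v + 1)*(v + 2)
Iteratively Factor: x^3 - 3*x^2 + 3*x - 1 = (x - 1)*(x^2 - 2*x + 1) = (x - 1)^2*(x - 1)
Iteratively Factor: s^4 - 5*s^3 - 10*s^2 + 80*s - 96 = (s - 4)*(s^3 - s^2 - 14*s + 24) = (s - 4)*(s - 2)*(s^2 + s - 12) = (s - 4)*(s - 3)*(s - 2)*(s + 4)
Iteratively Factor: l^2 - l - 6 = (l + 2)*(l - 3)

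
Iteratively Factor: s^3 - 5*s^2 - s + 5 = (s - 5)*(s^2 - 1) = (s - 5)*(s - 1)*(s + 1)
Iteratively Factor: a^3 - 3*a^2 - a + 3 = (a + 1)*(a^2 - 4*a + 3) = (a - 3)*(a + 1)*(a - 1)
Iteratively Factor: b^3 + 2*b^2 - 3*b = (b + 3)*(b^2 - b) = (b - 1)*(b + 3)*(b)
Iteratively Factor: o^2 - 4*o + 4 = (o - 2)*(o - 2)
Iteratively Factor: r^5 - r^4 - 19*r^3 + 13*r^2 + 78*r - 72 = (r - 2)*(r^4 + r^3 - 17*r^2 - 21*r + 36) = (r - 2)*(r + 3)*(r^3 - 2*r^2 - 11*r + 12) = (r - 2)*(r - 1)*(r + 3)*(r^2 - r - 12) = (r - 4)*(r - 2)*(r - 1)*(r + 3)*(r + 3)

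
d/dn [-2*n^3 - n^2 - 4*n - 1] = -6*n^2 - 2*n - 4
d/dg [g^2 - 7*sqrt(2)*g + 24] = 2*g - 7*sqrt(2)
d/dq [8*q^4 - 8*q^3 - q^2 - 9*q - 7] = 32*q^3 - 24*q^2 - 2*q - 9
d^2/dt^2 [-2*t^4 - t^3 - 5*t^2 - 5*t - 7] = -24*t^2 - 6*t - 10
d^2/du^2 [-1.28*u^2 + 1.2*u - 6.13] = -2.56000000000000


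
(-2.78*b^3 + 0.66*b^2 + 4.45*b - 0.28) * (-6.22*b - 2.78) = 17.2916*b^4 + 3.6232*b^3 - 29.5138*b^2 - 10.6294*b + 0.7784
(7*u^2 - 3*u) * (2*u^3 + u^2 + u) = 14*u^5 + u^4 + 4*u^3 - 3*u^2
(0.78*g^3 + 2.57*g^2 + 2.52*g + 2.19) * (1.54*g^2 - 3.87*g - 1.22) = 1.2012*g^5 + 0.9392*g^4 - 7.0167*g^3 - 9.5152*g^2 - 11.5497*g - 2.6718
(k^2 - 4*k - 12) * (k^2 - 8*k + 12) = k^4 - 12*k^3 + 32*k^2 + 48*k - 144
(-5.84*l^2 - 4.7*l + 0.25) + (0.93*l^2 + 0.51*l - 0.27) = -4.91*l^2 - 4.19*l - 0.02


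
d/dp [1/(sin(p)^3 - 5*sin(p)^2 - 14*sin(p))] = (-3*cos(p) + 10/tan(p) + 14*cos(p)/sin(p)^2)/((sin(p) - 7)^2*(sin(p) + 2)^2)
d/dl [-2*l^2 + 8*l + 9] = 8 - 4*l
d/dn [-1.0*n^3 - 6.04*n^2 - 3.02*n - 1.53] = -3.0*n^2 - 12.08*n - 3.02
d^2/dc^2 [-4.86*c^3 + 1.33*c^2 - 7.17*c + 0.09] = 2.66 - 29.16*c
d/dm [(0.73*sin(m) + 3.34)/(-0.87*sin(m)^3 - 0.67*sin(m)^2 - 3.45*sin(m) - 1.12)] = (1.2702*sin(m)^3 + 9.2065*sin(m)^2 + 4.4756*sin(m) + 10.7054)*cos(m)/(0.7569*sin(m)^6 + 1.1658*sin(m)^5 + 6.4519*sin(m)^4 + 6.5718*sin(m)^3 + 13.4033*sin(m)^2 + 7.728*sin(m) + 1.2544)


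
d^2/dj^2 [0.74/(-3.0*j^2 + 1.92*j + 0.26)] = (-13.32*j^2 + 8.5248*j + 0.74*(6.0*j - 1.92)*(12.0*j - 3.84) + 1.1544)/(-3.0*j^2 + 1.92*j + 0.26)^3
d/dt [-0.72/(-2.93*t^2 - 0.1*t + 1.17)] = (-4.2192*t - 0.072)/(2.93*t^2 + 0.1*t - 1.17)^2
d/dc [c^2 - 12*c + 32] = 2*c - 12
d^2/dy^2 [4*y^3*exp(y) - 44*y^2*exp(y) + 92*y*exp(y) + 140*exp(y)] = 4*(y^3 - 5*y^2 - 15*y + 59)*exp(y)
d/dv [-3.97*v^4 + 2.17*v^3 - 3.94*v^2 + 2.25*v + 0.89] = -15.88*v^3 + 6.51*v^2 - 7.88*v + 2.25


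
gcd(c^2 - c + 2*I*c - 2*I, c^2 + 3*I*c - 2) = c + 2*I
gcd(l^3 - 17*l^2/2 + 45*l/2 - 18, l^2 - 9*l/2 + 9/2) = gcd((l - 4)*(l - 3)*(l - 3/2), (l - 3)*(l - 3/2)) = l^2 - 9*l/2 + 9/2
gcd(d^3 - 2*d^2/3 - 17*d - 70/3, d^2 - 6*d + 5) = d - 5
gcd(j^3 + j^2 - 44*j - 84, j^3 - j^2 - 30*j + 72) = j + 6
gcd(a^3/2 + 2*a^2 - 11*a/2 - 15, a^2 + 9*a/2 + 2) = 1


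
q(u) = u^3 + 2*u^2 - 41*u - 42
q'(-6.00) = 43.00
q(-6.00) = 60.00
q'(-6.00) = 43.00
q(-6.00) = 60.00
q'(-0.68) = -42.33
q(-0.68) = -13.51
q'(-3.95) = -9.99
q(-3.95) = 89.53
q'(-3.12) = -24.28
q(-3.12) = 75.02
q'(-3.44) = -19.26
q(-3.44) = 82.00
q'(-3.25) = -22.31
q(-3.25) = 78.05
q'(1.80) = -24.08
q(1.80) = -103.49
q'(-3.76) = -13.63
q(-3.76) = 87.28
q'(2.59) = -10.52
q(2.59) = -117.40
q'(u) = 3*u^2 + 4*u - 41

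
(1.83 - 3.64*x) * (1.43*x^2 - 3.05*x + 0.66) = -5.2052*x^3 + 13.7189*x^2 - 7.9839*x + 1.2078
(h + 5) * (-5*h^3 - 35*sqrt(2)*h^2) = -5*h^4 - 35*sqrt(2)*h^3 - 25*h^3 - 175*sqrt(2)*h^2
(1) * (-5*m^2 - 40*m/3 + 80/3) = -5*m^2 - 40*m/3 + 80/3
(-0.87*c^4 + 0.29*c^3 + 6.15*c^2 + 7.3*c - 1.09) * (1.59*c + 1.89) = -1.3833*c^5 - 1.1832*c^4 + 10.3266*c^3 + 23.2305*c^2 + 12.0639*c - 2.0601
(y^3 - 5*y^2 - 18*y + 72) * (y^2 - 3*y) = y^5 - 8*y^4 - 3*y^3 + 126*y^2 - 216*y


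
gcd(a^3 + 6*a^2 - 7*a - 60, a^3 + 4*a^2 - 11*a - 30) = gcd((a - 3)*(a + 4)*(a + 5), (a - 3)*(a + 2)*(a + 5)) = a^2 + 2*a - 15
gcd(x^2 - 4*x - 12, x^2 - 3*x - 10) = x + 2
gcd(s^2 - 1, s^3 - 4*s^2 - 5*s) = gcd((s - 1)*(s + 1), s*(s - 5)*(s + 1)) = s + 1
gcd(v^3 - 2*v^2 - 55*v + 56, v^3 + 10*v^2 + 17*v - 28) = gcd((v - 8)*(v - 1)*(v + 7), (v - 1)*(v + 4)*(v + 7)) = v^2 + 6*v - 7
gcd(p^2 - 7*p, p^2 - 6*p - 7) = p - 7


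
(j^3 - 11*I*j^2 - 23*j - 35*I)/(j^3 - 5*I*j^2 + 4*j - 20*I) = (j^2 - 6*I*j + 7)/(j^2 + 4)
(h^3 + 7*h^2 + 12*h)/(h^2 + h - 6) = h*(h + 4)/(h - 2)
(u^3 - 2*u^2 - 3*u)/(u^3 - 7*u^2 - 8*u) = (u - 3)/(u - 8)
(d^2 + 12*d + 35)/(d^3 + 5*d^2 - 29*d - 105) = (d + 5)/(d^2 - 2*d - 15)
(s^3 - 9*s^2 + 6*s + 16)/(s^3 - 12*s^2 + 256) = (s^2 - s - 2)/(s^2 - 4*s - 32)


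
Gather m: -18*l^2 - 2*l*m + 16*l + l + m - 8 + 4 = -18*l^2 + 17*l + m*(1 - 2*l) - 4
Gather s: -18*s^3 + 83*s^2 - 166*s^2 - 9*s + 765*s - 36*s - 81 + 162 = -18*s^3 - 83*s^2 + 720*s + 81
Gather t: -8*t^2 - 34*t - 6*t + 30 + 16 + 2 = -8*t^2 - 40*t + 48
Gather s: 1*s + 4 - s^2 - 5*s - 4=-s^2 - 4*s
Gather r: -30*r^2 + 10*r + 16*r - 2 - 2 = -30*r^2 + 26*r - 4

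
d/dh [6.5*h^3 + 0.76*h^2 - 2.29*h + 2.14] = 19.5*h^2 + 1.52*h - 2.29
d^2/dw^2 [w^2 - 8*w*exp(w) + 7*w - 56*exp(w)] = -8*w*exp(w) - 72*exp(w) + 2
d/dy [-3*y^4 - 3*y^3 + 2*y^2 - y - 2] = -12*y^3 - 9*y^2 + 4*y - 1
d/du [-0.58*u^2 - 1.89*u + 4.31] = -1.16*u - 1.89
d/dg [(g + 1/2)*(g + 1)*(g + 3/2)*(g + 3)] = 4*g^3 + 18*g^2 + 47*g/2 + 9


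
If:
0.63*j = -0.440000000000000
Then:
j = -0.70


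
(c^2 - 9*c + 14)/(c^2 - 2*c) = (c - 7)/c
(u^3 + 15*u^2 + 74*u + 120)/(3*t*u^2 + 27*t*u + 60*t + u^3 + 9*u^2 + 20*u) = (u + 6)/(3*t + u)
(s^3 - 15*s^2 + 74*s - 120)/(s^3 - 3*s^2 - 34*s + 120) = (s - 6)/(s + 6)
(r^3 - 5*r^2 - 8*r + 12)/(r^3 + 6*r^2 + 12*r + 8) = (r^2 - 7*r + 6)/(r^2 + 4*r + 4)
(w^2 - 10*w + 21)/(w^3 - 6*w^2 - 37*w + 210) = (w - 3)/(w^2 + w - 30)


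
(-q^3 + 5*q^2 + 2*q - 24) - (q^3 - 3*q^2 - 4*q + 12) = -2*q^3 + 8*q^2 + 6*q - 36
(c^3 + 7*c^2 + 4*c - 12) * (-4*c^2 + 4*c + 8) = -4*c^5 - 24*c^4 + 20*c^3 + 120*c^2 - 16*c - 96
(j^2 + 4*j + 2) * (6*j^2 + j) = 6*j^4 + 25*j^3 + 16*j^2 + 2*j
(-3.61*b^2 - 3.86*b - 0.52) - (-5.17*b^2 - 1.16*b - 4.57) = 1.56*b^2 - 2.7*b + 4.05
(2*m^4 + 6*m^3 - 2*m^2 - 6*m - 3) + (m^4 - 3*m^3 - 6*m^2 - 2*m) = 3*m^4 + 3*m^3 - 8*m^2 - 8*m - 3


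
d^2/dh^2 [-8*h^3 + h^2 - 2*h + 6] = 2 - 48*h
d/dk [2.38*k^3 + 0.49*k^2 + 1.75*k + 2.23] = 7.14*k^2 + 0.98*k + 1.75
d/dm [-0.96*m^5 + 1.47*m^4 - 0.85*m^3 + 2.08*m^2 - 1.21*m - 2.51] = -4.8*m^4 + 5.88*m^3 - 2.55*m^2 + 4.16*m - 1.21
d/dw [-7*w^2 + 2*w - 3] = 2 - 14*w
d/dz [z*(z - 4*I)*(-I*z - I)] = -3*I*z^2 - 2*z*(4 + I) - 4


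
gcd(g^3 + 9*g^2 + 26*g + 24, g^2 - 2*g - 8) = g + 2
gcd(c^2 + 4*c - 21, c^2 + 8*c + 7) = c + 7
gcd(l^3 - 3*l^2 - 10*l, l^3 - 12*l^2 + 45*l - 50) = l - 5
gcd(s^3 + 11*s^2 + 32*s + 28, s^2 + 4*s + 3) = 1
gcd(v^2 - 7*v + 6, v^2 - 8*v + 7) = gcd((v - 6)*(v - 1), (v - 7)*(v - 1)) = v - 1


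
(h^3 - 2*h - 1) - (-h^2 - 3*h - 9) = h^3 + h^2 + h + 8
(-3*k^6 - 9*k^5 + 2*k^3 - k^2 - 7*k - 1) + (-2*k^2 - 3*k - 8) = -3*k^6 - 9*k^5 + 2*k^3 - 3*k^2 - 10*k - 9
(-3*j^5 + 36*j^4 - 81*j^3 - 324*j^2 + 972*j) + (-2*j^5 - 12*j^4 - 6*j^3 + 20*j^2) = -5*j^5 + 24*j^4 - 87*j^3 - 304*j^2 + 972*j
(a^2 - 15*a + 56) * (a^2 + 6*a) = a^4 - 9*a^3 - 34*a^2 + 336*a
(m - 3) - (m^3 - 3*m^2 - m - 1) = -m^3 + 3*m^2 + 2*m - 2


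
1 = 1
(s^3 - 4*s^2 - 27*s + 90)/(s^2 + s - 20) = (s^2 - 9*s + 18)/(s - 4)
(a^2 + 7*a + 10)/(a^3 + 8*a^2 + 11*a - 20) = (a + 2)/(a^2 + 3*a - 4)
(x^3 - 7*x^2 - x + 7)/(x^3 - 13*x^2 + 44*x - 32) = (x^2 - 6*x - 7)/(x^2 - 12*x + 32)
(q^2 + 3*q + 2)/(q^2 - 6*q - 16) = (q + 1)/(q - 8)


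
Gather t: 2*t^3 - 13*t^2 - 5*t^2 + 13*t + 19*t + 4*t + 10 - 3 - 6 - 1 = 2*t^3 - 18*t^2 + 36*t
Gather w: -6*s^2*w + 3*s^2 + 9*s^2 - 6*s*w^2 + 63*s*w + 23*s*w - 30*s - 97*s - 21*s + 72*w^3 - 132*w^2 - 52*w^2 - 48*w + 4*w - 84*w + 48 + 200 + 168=12*s^2 - 148*s + 72*w^3 + w^2*(-6*s - 184) + w*(-6*s^2 + 86*s - 128) + 416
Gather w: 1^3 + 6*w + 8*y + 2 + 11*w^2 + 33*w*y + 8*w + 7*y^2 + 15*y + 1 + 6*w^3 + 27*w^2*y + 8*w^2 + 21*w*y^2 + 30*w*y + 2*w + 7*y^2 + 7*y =6*w^3 + w^2*(27*y + 19) + w*(21*y^2 + 63*y + 16) + 14*y^2 + 30*y + 4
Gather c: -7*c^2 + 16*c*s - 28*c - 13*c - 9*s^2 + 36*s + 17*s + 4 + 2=-7*c^2 + c*(16*s - 41) - 9*s^2 + 53*s + 6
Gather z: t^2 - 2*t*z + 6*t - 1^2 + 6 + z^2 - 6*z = t^2 + 6*t + z^2 + z*(-2*t - 6) + 5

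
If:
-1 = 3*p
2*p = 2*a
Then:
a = -1/3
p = -1/3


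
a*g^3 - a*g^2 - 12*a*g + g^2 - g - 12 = (g - 4)*(g + 3)*(a*g + 1)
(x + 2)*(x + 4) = x^2 + 6*x + 8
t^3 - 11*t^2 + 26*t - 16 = (t - 8)*(t - 2)*(t - 1)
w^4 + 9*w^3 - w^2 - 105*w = w*(w - 3)*(w + 5)*(w + 7)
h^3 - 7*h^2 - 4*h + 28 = (h - 7)*(h - 2)*(h + 2)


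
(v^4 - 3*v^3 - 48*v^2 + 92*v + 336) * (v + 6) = v^5 + 3*v^4 - 66*v^3 - 196*v^2 + 888*v + 2016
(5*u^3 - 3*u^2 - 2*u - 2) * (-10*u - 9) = -50*u^4 - 15*u^3 + 47*u^2 + 38*u + 18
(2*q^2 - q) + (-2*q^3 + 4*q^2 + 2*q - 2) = -2*q^3 + 6*q^2 + q - 2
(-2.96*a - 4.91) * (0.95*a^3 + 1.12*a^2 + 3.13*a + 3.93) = -2.812*a^4 - 7.9797*a^3 - 14.764*a^2 - 27.0011*a - 19.2963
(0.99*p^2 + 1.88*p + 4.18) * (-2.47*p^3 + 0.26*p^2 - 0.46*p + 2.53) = -2.4453*p^5 - 4.3862*p^4 - 10.2912*p^3 + 2.7267*p^2 + 2.8336*p + 10.5754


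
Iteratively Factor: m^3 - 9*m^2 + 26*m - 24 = (m - 3)*(m^2 - 6*m + 8) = (m - 4)*(m - 3)*(m - 2)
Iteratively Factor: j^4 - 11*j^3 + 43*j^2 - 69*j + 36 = (j - 1)*(j^3 - 10*j^2 + 33*j - 36) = (j - 3)*(j - 1)*(j^2 - 7*j + 12) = (j - 4)*(j - 3)*(j - 1)*(j - 3)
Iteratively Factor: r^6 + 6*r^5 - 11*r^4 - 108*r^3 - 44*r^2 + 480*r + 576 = (r - 3)*(r^5 + 9*r^4 + 16*r^3 - 60*r^2 - 224*r - 192) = (r - 3)*(r + 4)*(r^4 + 5*r^3 - 4*r^2 - 44*r - 48) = (r - 3)^2*(r + 4)*(r^3 + 8*r^2 + 20*r + 16) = (r - 3)^2*(r + 2)*(r + 4)*(r^2 + 6*r + 8) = (r - 3)^2*(r + 2)*(r + 4)^2*(r + 2)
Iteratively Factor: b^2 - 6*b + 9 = (b - 3)*(b - 3)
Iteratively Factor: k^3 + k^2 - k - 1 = (k - 1)*(k^2 + 2*k + 1) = (k - 1)*(k + 1)*(k + 1)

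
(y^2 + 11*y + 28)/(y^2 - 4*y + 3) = (y^2 + 11*y + 28)/(y^2 - 4*y + 3)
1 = 1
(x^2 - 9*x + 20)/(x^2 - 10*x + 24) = (x - 5)/(x - 6)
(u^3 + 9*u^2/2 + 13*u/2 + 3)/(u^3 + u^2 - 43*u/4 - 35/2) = 2*(2*u^2 + 5*u + 3)/(4*u^2 - 4*u - 35)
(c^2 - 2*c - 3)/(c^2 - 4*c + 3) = (c + 1)/(c - 1)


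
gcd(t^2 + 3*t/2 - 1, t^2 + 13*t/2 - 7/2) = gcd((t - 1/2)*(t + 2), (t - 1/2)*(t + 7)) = t - 1/2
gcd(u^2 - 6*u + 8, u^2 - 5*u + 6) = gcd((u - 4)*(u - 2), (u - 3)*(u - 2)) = u - 2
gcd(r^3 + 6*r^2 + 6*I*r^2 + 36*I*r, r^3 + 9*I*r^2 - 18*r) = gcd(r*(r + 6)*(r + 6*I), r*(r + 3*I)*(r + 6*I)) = r^2 + 6*I*r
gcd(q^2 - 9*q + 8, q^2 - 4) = 1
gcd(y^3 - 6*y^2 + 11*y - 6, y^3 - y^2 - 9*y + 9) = y^2 - 4*y + 3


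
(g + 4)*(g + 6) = g^2 + 10*g + 24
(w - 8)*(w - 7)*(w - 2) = w^3 - 17*w^2 + 86*w - 112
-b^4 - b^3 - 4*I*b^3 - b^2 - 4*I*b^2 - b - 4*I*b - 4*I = (b - I)*(b + 4*I)*(-I*b + 1)*(-I*b - I)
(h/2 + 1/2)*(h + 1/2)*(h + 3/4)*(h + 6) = h^4/2 + 33*h^3/8 + 121*h^2/16 + 81*h/16 + 9/8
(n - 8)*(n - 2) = n^2 - 10*n + 16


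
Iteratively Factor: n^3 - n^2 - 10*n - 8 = (n + 1)*(n^2 - 2*n - 8) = (n + 1)*(n + 2)*(n - 4)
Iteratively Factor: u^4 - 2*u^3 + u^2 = (u - 1)*(u^3 - u^2) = u*(u - 1)*(u^2 - u) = u^2*(u - 1)*(u - 1)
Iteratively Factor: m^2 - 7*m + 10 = (m - 2)*(m - 5)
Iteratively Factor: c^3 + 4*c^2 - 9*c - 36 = (c - 3)*(c^2 + 7*c + 12) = (c - 3)*(c + 4)*(c + 3)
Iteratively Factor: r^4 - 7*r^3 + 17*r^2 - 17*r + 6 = (r - 1)*(r^3 - 6*r^2 + 11*r - 6) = (r - 3)*(r - 1)*(r^2 - 3*r + 2) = (r - 3)*(r - 1)^2*(r - 2)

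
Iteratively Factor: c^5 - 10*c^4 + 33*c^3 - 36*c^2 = (c)*(c^4 - 10*c^3 + 33*c^2 - 36*c) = c*(c - 3)*(c^3 - 7*c^2 + 12*c) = c*(c - 4)*(c - 3)*(c^2 - 3*c) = c*(c - 4)*(c - 3)^2*(c)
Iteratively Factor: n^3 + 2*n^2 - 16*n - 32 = (n - 4)*(n^2 + 6*n + 8) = (n - 4)*(n + 2)*(n + 4)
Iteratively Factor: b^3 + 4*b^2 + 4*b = (b + 2)*(b^2 + 2*b) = b*(b + 2)*(b + 2)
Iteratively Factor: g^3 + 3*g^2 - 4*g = (g - 1)*(g^2 + 4*g) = (g - 1)*(g + 4)*(g)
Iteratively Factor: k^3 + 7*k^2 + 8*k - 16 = (k - 1)*(k^2 + 8*k + 16) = (k - 1)*(k + 4)*(k + 4)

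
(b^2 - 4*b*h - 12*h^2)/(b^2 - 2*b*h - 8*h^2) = (b - 6*h)/(b - 4*h)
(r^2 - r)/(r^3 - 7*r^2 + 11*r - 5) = r/(r^2 - 6*r + 5)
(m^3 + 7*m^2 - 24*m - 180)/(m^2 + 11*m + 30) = (m^2 + m - 30)/(m + 5)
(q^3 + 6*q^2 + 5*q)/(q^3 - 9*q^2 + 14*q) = (q^2 + 6*q + 5)/(q^2 - 9*q + 14)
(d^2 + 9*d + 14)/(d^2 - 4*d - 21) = (d^2 + 9*d + 14)/(d^2 - 4*d - 21)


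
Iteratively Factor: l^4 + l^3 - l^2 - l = (l - 1)*(l^3 + 2*l^2 + l) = l*(l - 1)*(l^2 + 2*l + 1) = l*(l - 1)*(l + 1)*(l + 1)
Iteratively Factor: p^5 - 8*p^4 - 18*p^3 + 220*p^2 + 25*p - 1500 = (p - 5)*(p^4 - 3*p^3 - 33*p^2 + 55*p + 300) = (p - 5)^2*(p^3 + 2*p^2 - 23*p - 60) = (p - 5)^2*(p + 3)*(p^2 - p - 20) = (p - 5)^2*(p + 3)*(p + 4)*(p - 5)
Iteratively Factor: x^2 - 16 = (x - 4)*(x + 4)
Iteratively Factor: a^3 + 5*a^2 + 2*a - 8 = (a - 1)*(a^2 + 6*a + 8) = (a - 1)*(a + 4)*(a + 2)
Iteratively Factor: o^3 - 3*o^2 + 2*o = (o - 1)*(o^2 - 2*o) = o*(o - 1)*(o - 2)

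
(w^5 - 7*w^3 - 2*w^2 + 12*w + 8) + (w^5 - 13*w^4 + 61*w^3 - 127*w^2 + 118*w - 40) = 2*w^5 - 13*w^4 + 54*w^3 - 129*w^2 + 130*w - 32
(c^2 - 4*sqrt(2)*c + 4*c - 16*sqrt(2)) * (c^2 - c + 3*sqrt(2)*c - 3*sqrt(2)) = c^4 - sqrt(2)*c^3 + 3*c^3 - 28*c^2 - 3*sqrt(2)*c^2 - 72*c + 4*sqrt(2)*c + 96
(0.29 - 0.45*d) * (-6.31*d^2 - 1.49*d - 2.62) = 2.8395*d^3 - 1.1594*d^2 + 0.7469*d - 0.7598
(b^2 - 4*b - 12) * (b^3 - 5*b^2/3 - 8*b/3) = b^5 - 17*b^4/3 - 8*b^3 + 92*b^2/3 + 32*b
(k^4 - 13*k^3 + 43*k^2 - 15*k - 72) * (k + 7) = k^5 - 6*k^4 - 48*k^3 + 286*k^2 - 177*k - 504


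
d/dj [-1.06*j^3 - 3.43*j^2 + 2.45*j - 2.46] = -3.18*j^2 - 6.86*j + 2.45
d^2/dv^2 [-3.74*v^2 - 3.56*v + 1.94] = -7.48000000000000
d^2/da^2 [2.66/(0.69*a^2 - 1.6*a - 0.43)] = (2.532852*a^2 - 5.87328*a - 2.66*(1.38*a - 1.6)*(2.76*a - 3.2) - 1.578444)/(-0.69*a^2 + 1.6*a + 0.43)^3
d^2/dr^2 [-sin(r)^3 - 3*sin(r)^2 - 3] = 3*sin(r)/4 - 9*sin(3*r)/4 - 6*cos(2*r)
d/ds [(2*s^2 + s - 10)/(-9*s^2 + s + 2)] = (11*s^2 - 172*s + 12)/(81*s^4 - 18*s^3 - 35*s^2 + 4*s + 4)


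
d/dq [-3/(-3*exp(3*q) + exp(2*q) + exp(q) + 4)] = (-27*exp(2*q) + 6*exp(q) + 3)*exp(q)/(-3*exp(3*q) + exp(2*q) + exp(q) + 4)^2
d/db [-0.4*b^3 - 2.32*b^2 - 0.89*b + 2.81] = -1.2*b^2 - 4.64*b - 0.89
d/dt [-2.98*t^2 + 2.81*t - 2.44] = 2.81 - 5.96*t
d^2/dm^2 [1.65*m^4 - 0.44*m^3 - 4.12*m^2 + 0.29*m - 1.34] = 19.8*m^2 - 2.64*m - 8.24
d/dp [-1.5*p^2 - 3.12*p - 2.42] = -3.0*p - 3.12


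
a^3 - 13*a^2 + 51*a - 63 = (a - 7)*(a - 3)^2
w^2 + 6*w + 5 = (w + 1)*(w + 5)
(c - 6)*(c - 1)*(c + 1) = c^3 - 6*c^2 - c + 6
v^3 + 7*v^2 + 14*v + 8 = (v + 1)*(v + 2)*(v + 4)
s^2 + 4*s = s*(s + 4)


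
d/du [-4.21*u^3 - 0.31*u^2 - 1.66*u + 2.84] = -12.63*u^2 - 0.62*u - 1.66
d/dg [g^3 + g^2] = g*(3*g + 2)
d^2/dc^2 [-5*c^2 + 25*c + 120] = -10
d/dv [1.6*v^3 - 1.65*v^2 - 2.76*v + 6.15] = 4.8*v^2 - 3.3*v - 2.76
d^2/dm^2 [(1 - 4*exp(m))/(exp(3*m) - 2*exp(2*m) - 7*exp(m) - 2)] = (-16*exp(6*m) + 33*exp(5*m) - 150*exp(4*m) - 46*exp(3*m) + 156*exp(2*m) + 89*exp(m) - 30)*exp(m)/(exp(9*m) - 6*exp(8*m) - 9*exp(7*m) + 70*exp(6*m) + 87*exp(5*m) - 234*exp(4*m) - 499*exp(3*m) - 318*exp(2*m) - 84*exp(m) - 8)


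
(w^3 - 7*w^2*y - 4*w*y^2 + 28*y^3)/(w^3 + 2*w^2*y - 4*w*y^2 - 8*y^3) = (w - 7*y)/(w + 2*y)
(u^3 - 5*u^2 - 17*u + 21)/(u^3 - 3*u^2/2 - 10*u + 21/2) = 2*(u - 7)/(2*u - 7)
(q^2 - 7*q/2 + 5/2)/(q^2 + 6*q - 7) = (q - 5/2)/(q + 7)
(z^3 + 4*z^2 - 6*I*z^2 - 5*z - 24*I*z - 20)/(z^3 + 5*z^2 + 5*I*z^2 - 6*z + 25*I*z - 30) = (z^3 + z^2*(4 - 6*I) + z*(-5 - 24*I) - 20)/(z^3 + 5*z^2*(1 + I) + z*(-6 + 25*I) - 30)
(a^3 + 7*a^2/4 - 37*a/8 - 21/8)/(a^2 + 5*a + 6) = (8*a^2 - 10*a - 7)/(8*(a + 2))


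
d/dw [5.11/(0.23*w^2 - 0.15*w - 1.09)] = (0.7665 - 2.3506*w)/(-0.23*w^2 + 0.15*w + 1.09)^2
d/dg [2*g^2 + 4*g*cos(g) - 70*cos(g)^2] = -4*g*sin(g) + 4*g + 70*sin(2*g) + 4*cos(g)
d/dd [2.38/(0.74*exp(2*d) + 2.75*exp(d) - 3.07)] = (-3.5224*exp(d) - 6.545)*exp(d)/(0.74*exp(2*d) + 2.75*exp(d) - 3.07)^2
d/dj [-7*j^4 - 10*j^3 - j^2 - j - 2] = -28*j^3 - 30*j^2 - 2*j - 1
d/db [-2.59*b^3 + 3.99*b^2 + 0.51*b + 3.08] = -7.77*b^2 + 7.98*b + 0.51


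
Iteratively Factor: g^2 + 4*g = (g)*(g + 4)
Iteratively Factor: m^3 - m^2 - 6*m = (m + 2)*(m^2 - 3*m) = m*(m + 2)*(m - 3)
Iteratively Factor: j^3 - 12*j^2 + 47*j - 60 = (j - 5)*(j^2 - 7*j + 12) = (j - 5)*(j - 3)*(j - 4)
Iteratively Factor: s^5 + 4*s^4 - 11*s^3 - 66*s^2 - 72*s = (s)*(s^4 + 4*s^3 - 11*s^2 - 66*s - 72) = s*(s + 3)*(s^3 + s^2 - 14*s - 24) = s*(s + 3)^2*(s^2 - 2*s - 8) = s*(s - 4)*(s + 3)^2*(s + 2)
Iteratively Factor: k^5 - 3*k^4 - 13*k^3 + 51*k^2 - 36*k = (k - 3)*(k^4 - 13*k^2 + 12*k) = (k - 3)*(k + 4)*(k^3 - 4*k^2 + 3*k) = (k - 3)^2*(k + 4)*(k^2 - k) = k*(k - 3)^2*(k + 4)*(k - 1)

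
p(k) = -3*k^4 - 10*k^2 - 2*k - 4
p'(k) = -12*k^3 - 20*k - 2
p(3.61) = -651.05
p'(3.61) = -638.75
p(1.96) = -90.61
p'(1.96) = -131.55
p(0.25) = -5.14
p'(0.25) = -7.19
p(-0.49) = -5.59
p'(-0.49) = 9.21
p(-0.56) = -6.31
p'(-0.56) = 11.31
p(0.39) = -6.37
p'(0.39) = -10.51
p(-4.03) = -949.65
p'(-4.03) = 864.01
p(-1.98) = -85.35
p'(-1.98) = 130.75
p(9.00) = -20515.00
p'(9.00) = -8930.00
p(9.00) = -20515.00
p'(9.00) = -8930.00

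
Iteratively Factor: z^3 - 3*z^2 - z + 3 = (z + 1)*(z^2 - 4*z + 3) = (z - 1)*(z + 1)*(z - 3)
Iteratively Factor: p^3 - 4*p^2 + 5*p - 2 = (p - 2)*(p^2 - 2*p + 1) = (p - 2)*(p - 1)*(p - 1)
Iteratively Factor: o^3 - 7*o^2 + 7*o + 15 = (o - 5)*(o^2 - 2*o - 3) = (o - 5)*(o + 1)*(o - 3)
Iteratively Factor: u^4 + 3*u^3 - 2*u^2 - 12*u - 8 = (u + 2)*(u^3 + u^2 - 4*u - 4) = (u - 2)*(u + 2)*(u^2 + 3*u + 2) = (u - 2)*(u + 2)^2*(u + 1)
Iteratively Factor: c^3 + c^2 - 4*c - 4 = (c + 2)*(c^2 - c - 2) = (c - 2)*(c + 2)*(c + 1)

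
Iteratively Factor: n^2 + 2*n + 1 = (n + 1)*(n + 1)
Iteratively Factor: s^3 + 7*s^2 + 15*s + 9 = (s + 3)*(s^2 + 4*s + 3) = (s + 3)^2*(s + 1)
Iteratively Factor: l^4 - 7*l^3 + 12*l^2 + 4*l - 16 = (l + 1)*(l^3 - 8*l^2 + 20*l - 16) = (l - 4)*(l + 1)*(l^2 - 4*l + 4) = (l - 4)*(l - 2)*(l + 1)*(l - 2)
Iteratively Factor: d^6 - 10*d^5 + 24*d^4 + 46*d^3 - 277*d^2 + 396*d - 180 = (d - 1)*(d^5 - 9*d^4 + 15*d^3 + 61*d^2 - 216*d + 180) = (d - 2)*(d - 1)*(d^4 - 7*d^3 + d^2 + 63*d - 90) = (d - 2)*(d - 1)*(d + 3)*(d^3 - 10*d^2 + 31*d - 30) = (d - 3)*(d - 2)*(d - 1)*(d + 3)*(d^2 - 7*d + 10) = (d - 5)*(d - 3)*(d - 2)*(d - 1)*(d + 3)*(d - 2)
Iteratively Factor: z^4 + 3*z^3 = (z + 3)*(z^3) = z*(z + 3)*(z^2) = z^2*(z + 3)*(z)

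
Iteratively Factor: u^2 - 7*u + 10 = (u - 2)*(u - 5)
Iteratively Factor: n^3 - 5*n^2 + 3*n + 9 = (n - 3)*(n^2 - 2*n - 3) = (n - 3)*(n + 1)*(n - 3)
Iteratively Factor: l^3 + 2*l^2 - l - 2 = (l - 1)*(l^2 + 3*l + 2) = (l - 1)*(l + 2)*(l + 1)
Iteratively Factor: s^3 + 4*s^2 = (s)*(s^2 + 4*s) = s*(s + 4)*(s)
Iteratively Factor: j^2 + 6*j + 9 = (j + 3)*(j + 3)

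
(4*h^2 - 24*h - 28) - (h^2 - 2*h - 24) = 3*h^2 - 22*h - 4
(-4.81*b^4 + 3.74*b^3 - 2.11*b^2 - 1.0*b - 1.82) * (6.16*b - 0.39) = -29.6296*b^5 + 24.9143*b^4 - 14.4562*b^3 - 5.3371*b^2 - 10.8212*b + 0.7098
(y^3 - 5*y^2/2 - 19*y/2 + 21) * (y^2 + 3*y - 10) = y^5 + y^4/2 - 27*y^3 + 35*y^2/2 + 158*y - 210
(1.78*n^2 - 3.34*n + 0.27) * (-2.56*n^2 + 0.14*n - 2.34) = -4.5568*n^4 + 8.7996*n^3 - 5.324*n^2 + 7.8534*n - 0.6318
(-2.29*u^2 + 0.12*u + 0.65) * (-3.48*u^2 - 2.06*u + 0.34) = 7.9692*u^4 + 4.2998*u^3 - 3.2878*u^2 - 1.2982*u + 0.221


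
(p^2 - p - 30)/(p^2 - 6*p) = (p + 5)/p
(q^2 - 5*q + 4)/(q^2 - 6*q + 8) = (q - 1)/(q - 2)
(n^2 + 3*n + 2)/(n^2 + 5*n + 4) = (n + 2)/(n + 4)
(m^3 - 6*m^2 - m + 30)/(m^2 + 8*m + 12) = (m^2 - 8*m + 15)/(m + 6)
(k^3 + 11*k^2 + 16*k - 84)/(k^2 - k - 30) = (-k^3 - 11*k^2 - 16*k + 84)/(-k^2 + k + 30)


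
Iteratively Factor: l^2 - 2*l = (l - 2)*(l)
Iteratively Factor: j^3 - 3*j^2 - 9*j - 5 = (j + 1)*(j^2 - 4*j - 5) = (j + 1)^2*(j - 5)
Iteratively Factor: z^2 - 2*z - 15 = (z - 5)*(z + 3)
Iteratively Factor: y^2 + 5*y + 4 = (y + 4)*(y + 1)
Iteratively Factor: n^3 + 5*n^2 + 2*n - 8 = (n - 1)*(n^2 + 6*n + 8) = (n - 1)*(n + 4)*(n + 2)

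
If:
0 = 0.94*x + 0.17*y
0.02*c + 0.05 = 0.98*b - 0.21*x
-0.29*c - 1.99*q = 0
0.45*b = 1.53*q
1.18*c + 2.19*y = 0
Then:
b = 0.05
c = -0.10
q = 0.01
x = -0.01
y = 0.05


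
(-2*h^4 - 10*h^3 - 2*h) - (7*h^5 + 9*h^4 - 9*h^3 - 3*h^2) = -7*h^5 - 11*h^4 - h^3 + 3*h^2 - 2*h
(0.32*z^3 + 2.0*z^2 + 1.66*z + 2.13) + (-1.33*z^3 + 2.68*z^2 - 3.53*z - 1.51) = -1.01*z^3 + 4.68*z^2 - 1.87*z + 0.62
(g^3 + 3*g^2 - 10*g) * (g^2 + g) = g^5 + 4*g^4 - 7*g^3 - 10*g^2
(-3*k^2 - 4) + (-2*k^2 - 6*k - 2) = -5*k^2 - 6*k - 6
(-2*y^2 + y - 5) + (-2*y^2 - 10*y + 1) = -4*y^2 - 9*y - 4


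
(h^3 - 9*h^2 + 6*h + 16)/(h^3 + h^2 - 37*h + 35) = (h^3 - 9*h^2 + 6*h + 16)/(h^3 + h^2 - 37*h + 35)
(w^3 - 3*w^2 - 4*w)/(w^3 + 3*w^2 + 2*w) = (w - 4)/(w + 2)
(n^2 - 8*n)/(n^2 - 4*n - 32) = n/(n + 4)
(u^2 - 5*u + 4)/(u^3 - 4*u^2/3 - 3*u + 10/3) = 3*(u - 4)/(3*u^2 - u - 10)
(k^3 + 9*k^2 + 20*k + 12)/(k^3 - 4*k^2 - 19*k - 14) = (k + 6)/(k - 7)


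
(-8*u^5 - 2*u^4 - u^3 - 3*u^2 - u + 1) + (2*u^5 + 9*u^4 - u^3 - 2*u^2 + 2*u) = -6*u^5 + 7*u^4 - 2*u^3 - 5*u^2 + u + 1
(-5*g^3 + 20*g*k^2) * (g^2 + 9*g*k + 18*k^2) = -5*g^5 - 45*g^4*k - 70*g^3*k^2 + 180*g^2*k^3 + 360*g*k^4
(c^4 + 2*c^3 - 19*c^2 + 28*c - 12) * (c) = c^5 + 2*c^4 - 19*c^3 + 28*c^2 - 12*c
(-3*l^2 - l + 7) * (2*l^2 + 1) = -6*l^4 - 2*l^3 + 11*l^2 - l + 7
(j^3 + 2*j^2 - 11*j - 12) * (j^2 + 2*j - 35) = j^5 + 4*j^4 - 42*j^3 - 104*j^2 + 361*j + 420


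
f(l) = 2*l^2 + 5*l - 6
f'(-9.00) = -31.00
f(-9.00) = 111.00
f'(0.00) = 5.00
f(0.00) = -6.00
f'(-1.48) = -0.92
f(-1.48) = -9.02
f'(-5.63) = -17.52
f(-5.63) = 29.24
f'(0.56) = 7.24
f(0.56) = -2.57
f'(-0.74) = 2.04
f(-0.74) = -8.60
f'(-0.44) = 3.24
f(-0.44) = -7.81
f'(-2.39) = -4.56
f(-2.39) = -6.53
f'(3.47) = 18.88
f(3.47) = 35.43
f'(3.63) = 19.52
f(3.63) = 38.50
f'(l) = 4*l + 5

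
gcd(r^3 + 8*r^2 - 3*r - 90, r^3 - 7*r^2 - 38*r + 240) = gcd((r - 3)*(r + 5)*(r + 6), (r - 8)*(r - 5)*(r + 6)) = r + 6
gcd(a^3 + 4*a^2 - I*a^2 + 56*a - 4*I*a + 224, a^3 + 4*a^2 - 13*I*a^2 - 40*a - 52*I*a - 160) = a^2 + a*(4 - 8*I) - 32*I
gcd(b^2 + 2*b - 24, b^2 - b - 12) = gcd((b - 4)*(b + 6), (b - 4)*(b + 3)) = b - 4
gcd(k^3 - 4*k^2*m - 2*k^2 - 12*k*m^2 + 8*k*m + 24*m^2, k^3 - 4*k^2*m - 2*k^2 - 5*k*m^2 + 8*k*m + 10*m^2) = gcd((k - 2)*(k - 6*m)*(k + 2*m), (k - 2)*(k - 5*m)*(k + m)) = k - 2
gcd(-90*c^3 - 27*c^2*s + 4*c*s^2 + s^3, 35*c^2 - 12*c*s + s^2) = -5*c + s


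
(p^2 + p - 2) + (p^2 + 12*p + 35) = 2*p^2 + 13*p + 33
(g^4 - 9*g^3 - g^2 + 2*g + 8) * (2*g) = 2*g^5 - 18*g^4 - 2*g^3 + 4*g^2 + 16*g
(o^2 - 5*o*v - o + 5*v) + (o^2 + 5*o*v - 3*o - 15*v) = 2*o^2 - 4*o - 10*v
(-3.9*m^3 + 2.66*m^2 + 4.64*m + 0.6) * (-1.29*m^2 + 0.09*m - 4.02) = 5.031*m^5 - 3.7824*m^4 + 9.9318*m^3 - 11.0496*m^2 - 18.5988*m - 2.412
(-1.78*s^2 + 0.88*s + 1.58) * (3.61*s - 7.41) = -6.4258*s^3 + 16.3666*s^2 - 0.817*s - 11.7078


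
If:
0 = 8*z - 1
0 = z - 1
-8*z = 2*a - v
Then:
No Solution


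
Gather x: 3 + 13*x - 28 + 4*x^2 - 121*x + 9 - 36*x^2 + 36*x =-32*x^2 - 72*x - 16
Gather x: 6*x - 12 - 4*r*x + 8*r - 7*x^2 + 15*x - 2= 8*r - 7*x^2 + x*(21 - 4*r) - 14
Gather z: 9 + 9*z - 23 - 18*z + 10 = -9*z - 4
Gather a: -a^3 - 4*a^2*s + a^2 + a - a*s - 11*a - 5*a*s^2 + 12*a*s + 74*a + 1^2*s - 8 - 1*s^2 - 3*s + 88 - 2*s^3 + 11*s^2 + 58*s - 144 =-a^3 + a^2*(1 - 4*s) + a*(-5*s^2 + 11*s + 64) - 2*s^3 + 10*s^2 + 56*s - 64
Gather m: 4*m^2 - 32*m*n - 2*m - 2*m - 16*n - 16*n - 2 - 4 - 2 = 4*m^2 + m*(-32*n - 4) - 32*n - 8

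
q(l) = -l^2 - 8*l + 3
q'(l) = -2*l - 8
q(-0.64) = 7.71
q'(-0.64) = -6.72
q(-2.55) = 16.90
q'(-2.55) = -2.90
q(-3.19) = 18.34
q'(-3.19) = -1.62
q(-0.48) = 6.61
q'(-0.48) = -7.04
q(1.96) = -16.52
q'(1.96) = -11.92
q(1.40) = -10.16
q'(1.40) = -10.80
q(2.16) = -18.95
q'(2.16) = -12.32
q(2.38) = -21.70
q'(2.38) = -12.76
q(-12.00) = -45.00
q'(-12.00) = 16.00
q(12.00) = -237.00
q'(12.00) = -32.00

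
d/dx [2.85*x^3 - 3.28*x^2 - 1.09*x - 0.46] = 8.55*x^2 - 6.56*x - 1.09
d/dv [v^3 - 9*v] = 3*v^2 - 9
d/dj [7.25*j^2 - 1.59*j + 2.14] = 14.5*j - 1.59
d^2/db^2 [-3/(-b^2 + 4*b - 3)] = 6*(-b^2 + 4*b + 4*(b - 2)^2 - 3)/(b^2 - 4*b + 3)^3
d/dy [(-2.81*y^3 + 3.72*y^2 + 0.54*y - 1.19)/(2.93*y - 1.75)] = (-16.4666*y^3 + 25.6521*y^2 - 13.02*y + 2.5417)/(8.5849*y^2 - 10.255*y + 3.0625)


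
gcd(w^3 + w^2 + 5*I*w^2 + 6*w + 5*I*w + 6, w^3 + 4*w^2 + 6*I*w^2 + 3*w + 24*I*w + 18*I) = w^2 + w*(1 + 6*I) + 6*I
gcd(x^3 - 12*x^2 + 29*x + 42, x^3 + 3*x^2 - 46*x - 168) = x - 7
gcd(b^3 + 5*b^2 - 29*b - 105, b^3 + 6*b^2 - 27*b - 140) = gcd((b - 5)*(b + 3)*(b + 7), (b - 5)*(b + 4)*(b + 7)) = b^2 + 2*b - 35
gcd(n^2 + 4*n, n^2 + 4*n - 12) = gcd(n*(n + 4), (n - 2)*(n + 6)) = 1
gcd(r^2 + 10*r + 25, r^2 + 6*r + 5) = r + 5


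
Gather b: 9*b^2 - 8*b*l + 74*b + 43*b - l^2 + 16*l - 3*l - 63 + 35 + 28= 9*b^2 + b*(117 - 8*l) - l^2 + 13*l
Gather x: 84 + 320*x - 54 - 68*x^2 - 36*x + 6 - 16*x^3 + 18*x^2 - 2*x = -16*x^3 - 50*x^2 + 282*x + 36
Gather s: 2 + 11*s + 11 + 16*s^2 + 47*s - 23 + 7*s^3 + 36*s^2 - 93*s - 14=7*s^3 + 52*s^2 - 35*s - 24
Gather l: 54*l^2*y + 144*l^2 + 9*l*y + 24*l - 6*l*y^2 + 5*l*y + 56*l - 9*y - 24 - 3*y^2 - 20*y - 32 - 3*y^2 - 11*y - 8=l^2*(54*y + 144) + l*(-6*y^2 + 14*y + 80) - 6*y^2 - 40*y - 64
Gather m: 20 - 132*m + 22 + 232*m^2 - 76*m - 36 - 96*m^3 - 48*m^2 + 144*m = -96*m^3 + 184*m^2 - 64*m + 6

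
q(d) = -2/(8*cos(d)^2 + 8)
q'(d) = -32*sin(d)*cos(d)/(8*cos(d)^2 + 8)^2 = -sin(2*d)/(cos(2*d) + 3)^2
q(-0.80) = -0.17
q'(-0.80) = 0.11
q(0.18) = -0.13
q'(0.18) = -0.02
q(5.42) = -0.18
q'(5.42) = 0.12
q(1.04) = -0.20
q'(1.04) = -0.14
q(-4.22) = -0.20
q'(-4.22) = 0.14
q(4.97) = -0.23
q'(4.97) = 0.11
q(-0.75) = -0.16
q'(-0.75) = 0.11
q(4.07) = -0.18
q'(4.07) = -0.13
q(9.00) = -0.14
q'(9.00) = 0.06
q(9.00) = -0.14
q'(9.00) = 0.06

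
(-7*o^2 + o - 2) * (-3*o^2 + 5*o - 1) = 21*o^4 - 38*o^3 + 18*o^2 - 11*o + 2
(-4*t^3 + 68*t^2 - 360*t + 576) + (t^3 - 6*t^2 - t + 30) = -3*t^3 + 62*t^2 - 361*t + 606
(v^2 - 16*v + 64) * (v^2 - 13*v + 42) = v^4 - 29*v^3 + 314*v^2 - 1504*v + 2688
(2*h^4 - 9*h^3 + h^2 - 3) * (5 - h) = -2*h^5 + 19*h^4 - 46*h^3 + 5*h^2 + 3*h - 15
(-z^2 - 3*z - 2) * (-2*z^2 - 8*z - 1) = 2*z^4 + 14*z^3 + 29*z^2 + 19*z + 2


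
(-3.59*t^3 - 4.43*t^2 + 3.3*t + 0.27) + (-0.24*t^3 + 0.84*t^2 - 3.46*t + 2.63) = -3.83*t^3 - 3.59*t^2 - 0.16*t + 2.9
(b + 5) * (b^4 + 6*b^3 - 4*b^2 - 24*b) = b^5 + 11*b^4 + 26*b^3 - 44*b^2 - 120*b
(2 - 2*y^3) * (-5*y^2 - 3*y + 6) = 10*y^5 + 6*y^4 - 12*y^3 - 10*y^2 - 6*y + 12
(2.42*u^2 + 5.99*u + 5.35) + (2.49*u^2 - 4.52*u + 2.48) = 4.91*u^2 + 1.47*u + 7.83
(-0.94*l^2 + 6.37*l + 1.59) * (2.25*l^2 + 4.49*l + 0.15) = -2.115*l^4 + 10.1119*l^3 + 32.0378*l^2 + 8.0946*l + 0.2385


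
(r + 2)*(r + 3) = r^2 + 5*r + 6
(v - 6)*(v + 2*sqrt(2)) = v^2 - 6*v + 2*sqrt(2)*v - 12*sqrt(2)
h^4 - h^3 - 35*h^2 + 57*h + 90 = (h - 5)*(h - 3)*(h + 1)*(h + 6)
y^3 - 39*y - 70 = (y - 7)*(y + 2)*(y + 5)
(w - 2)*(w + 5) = w^2 + 3*w - 10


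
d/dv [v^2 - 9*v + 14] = 2*v - 9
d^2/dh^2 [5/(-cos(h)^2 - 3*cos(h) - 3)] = 5*(4*sin(h)^4 + sin(h)^2 - 81*cos(h)/4 + 9*cos(3*h)/4 - 17)/(-sin(h)^2 + 3*cos(h) + 4)^3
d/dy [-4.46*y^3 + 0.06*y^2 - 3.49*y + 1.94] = -13.38*y^2 + 0.12*y - 3.49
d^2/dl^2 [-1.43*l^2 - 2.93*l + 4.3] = -2.86000000000000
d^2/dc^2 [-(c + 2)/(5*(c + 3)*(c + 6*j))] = 2*(-(c + 2)*(c + 3)^2 - (c + 2)*(c + 3)*(c + 6*j) - (c + 2)*(c + 6*j)^2 + (c + 3)^2*(c + 6*j) + (c + 3)*(c + 6*j)^2)/(5*(c + 3)^3*(c + 6*j)^3)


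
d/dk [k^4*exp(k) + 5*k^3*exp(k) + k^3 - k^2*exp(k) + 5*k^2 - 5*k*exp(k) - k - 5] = k^4*exp(k) + 9*k^3*exp(k) + 14*k^2*exp(k) + 3*k^2 - 7*k*exp(k) + 10*k - 5*exp(k) - 1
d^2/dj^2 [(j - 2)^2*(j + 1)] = 6*j - 6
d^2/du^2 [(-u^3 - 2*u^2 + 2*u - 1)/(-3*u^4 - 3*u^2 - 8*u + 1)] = 2*(9*u^9 + 54*u^8 - 135*u^7 - 96*u^6 - 306*u^5 + 297*u^4 - 11*u^3 + 39*u^2 + 57*u + 53)/(27*u^12 + 81*u^10 + 216*u^9 + 54*u^8 + 432*u^7 + 549*u^6 + 72*u^5 + 558*u^4 + 368*u^3 - 183*u^2 + 24*u - 1)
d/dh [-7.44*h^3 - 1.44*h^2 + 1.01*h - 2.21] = -22.32*h^2 - 2.88*h + 1.01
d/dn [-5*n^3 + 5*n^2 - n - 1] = -15*n^2 + 10*n - 1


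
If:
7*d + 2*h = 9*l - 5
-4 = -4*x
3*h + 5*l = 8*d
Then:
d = l - 15/37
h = l - 40/37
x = 1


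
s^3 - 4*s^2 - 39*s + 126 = (s - 7)*(s - 3)*(s + 6)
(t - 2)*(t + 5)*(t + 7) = t^3 + 10*t^2 + 11*t - 70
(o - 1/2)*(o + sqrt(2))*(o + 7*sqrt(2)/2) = o^3 - o^2/2 + 9*sqrt(2)*o^2/2 - 9*sqrt(2)*o/4 + 7*o - 7/2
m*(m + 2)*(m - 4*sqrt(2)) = m^3 - 4*sqrt(2)*m^2 + 2*m^2 - 8*sqrt(2)*m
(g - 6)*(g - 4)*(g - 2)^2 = g^4 - 14*g^3 + 68*g^2 - 136*g + 96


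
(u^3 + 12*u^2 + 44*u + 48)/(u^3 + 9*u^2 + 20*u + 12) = (u + 4)/(u + 1)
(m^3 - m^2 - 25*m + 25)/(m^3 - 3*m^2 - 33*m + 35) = (m - 5)/(m - 7)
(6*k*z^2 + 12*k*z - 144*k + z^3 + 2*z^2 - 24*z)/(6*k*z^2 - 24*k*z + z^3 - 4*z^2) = (z + 6)/z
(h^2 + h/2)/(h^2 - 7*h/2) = (2*h + 1)/(2*h - 7)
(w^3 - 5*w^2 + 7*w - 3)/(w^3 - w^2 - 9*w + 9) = (w - 1)/(w + 3)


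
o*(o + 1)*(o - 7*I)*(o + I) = o^4 + o^3 - 6*I*o^3 + 7*o^2 - 6*I*o^2 + 7*o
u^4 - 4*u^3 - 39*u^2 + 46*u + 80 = (u - 8)*(u - 2)*(u + 1)*(u + 5)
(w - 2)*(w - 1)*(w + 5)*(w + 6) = w^4 + 8*w^3 - w^2 - 68*w + 60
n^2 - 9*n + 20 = (n - 5)*(n - 4)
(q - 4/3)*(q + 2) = q^2 + 2*q/3 - 8/3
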